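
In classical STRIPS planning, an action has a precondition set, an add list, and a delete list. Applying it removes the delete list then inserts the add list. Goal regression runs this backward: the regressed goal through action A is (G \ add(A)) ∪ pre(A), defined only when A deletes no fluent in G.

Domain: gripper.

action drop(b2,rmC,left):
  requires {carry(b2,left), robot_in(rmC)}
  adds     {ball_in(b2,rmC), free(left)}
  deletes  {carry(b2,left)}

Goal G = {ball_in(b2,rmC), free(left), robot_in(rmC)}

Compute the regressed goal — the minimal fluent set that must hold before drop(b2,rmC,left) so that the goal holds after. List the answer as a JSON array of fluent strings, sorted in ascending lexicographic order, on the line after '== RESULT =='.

Compute (G \ add) ∪ pre:
  G ∩ del = {}  (empty — regression defined)
  G \ add = {ball_in(b2,rmC), free(left), robot_in(rmC)} \ {ball_in(b2,rmC), free(left)} = {robot_in(rmC)}
  ∪ pre   = {robot_in(rmC)} ∪ {carry(b2,left), robot_in(rmC)}
          = {carry(b2,left), robot_in(rmC)}

== RESULT ==
["carry(b2,left)", "robot_in(rmC)"]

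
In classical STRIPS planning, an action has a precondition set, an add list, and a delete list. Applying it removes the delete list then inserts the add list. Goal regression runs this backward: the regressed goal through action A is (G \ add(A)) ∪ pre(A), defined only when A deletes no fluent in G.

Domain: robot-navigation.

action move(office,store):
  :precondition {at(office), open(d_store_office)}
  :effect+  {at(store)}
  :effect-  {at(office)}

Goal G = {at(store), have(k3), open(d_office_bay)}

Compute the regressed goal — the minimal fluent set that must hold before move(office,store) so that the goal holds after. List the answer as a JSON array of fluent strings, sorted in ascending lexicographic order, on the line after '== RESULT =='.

Regress:
  G ∩ del = {}  (empty — regression defined)
  G \ add = {at(store), have(k3), open(d_office_bay)} \ {at(store)} = {have(k3), open(d_office_bay)}
  ∪ pre   = {have(k3), open(d_office_bay)} ∪ {at(office), open(d_store_office)}
          = {at(office), have(k3), open(d_office_bay), open(d_store_office)}

== RESULT ==
["at(office)", "have(k3)", "open(d_office_bay)", "open(d_store_office)"]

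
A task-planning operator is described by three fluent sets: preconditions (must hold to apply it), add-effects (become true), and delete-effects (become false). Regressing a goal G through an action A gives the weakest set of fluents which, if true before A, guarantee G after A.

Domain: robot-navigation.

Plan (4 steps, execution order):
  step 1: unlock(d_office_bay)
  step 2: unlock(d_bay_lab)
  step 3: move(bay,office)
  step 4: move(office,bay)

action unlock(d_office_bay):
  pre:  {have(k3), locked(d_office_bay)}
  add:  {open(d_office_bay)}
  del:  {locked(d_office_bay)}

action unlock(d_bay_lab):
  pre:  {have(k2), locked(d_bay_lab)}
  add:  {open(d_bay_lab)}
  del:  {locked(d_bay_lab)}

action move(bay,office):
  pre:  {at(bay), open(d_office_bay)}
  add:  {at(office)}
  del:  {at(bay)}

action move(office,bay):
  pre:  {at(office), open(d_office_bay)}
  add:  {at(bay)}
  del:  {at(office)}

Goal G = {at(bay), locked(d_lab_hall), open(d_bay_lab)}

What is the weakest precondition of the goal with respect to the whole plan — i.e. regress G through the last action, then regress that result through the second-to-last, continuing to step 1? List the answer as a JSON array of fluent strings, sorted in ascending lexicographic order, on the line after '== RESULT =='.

Work backward from the goal:
  through step 4 (move(office,bay)): drop {at(bay)}, keep {locked(d_lab_hall), open(d_bay_lab)}, require {at(office), open(d_office_bay)}
    → {at(office), locked(d_lab_hall), open(d_bay_lab), open(d_office_bay)}
  through step 3 (move(bay,office)): drop {at(office)}, keep {locked(d_lab_hall), open(d_bay_lab), open(d_office_bay)}, require {at(bay), open(d_office_bay)}
    → {at(bay), locked(d_lab_hall), open(d_bay_lab), open(d_office_bay)}
  through step 2 (unlock(d_bay_lab)): drop {open(d_bay_lab)}, keep {at(bay), locked(d_lab_hall), open(d_office_bay)}, require {have(k2), locked(d_bay_lab)}
    → {at(bay), have(k2), locked(d_bay_lab), locked(d_lab_hall), open(d_office_bay)}
  through step 1 (unlock(d_office_bay)): drop {open(d_office_bay)}, keep {at(bay), have(k2), locked(d_bay_lab), locked(d_lab_hall)}, require {have(k3), locked(d_office_bay)}
    → {at(bay), have(k2), have(k3), locked(d_bay_lab), locked(d_lab_hall), locked(d_office_bay)}

== RESULT ==
["at(bay)", "have(k2)", "have(k3)", "locked(d_bay_lab)", "locked(d_lab_hall)", "locked(d_office_bay)"]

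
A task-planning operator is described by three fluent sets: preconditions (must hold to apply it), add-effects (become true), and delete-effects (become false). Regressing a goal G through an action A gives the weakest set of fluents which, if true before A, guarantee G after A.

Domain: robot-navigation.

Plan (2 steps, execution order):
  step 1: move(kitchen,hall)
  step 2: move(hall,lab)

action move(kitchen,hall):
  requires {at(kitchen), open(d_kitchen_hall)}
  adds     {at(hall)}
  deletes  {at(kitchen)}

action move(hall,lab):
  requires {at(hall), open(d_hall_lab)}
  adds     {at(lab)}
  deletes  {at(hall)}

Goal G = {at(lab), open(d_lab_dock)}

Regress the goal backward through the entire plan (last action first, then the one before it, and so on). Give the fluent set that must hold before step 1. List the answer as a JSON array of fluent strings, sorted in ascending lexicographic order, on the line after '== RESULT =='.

Work backward from the goal:
  through step 2 (move(hall,lab)): drop {at(lab)}, keep {open(d_lab_dock)}, require {at(hall), open(d_hall_lab)}
    → {at(hall), open(d_hall_lab), open(d_lab_dock)}
  through step 1 (move(kitchen,hall)): drop {at(hall)}, keep {open(d_hall_lab), open(d_lab_dock)}, require {at(kitchen), open(d_kitchen_hall)}
    → {at(kitchen), open(d_hall_lab), open(d_kitchen_hall), open(d_lab_dock)}

== RESULT ==
["at(kitchen)", "open(d_hall_lab)", "open(d_kitchen_hall)", "open(d_lab_dock)"]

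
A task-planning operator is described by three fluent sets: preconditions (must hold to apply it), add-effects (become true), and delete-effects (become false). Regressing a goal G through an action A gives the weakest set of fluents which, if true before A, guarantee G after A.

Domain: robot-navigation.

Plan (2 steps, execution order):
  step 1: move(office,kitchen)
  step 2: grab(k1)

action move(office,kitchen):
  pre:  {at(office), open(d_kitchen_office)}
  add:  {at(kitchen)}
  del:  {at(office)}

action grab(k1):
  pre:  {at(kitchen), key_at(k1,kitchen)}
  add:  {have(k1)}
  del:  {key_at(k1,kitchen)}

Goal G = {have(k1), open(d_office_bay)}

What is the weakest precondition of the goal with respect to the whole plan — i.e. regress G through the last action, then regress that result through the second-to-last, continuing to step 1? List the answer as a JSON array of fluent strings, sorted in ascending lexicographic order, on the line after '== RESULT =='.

Work backward from the goal:
  through step 2 (grab(k1)): drop {have(k1)}, keep {open(d_office_bay)}, require {at(kitchen), key_at(k1,kitchen)}
    → {at(kitchen), key_at(k1,kitchen), open(d_office_bay)}
  through step 1 (move(office,kitchen)): drop {at(kitchen)}, keep {key_at(k1,kitchen), open(d_office_bay)}, require {at(office), open(d_kitchen_office)}
    → {at(office), key_at(k1,kitchen), open(d_kitchen_office), open(d_office_bay)}

== RESULT ==
["at(office)", "key_at(k1,kitchen)", "open(d_kitchen_office)", "open(d_office_bay)"]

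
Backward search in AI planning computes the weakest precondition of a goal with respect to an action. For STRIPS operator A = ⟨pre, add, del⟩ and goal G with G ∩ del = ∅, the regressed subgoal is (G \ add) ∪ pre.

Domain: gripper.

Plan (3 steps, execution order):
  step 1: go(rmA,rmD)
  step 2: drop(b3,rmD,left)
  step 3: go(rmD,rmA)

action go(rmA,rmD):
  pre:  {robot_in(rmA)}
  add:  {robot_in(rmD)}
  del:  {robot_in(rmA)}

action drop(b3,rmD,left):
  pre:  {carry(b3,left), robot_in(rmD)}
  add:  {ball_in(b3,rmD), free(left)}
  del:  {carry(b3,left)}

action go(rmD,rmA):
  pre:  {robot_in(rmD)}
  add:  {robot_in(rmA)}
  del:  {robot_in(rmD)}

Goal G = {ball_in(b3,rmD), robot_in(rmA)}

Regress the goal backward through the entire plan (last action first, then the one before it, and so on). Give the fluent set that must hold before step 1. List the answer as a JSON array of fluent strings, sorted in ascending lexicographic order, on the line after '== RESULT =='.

Work backward from the goal:
  through step 3 (go(rmD,rmA)): drop {robot_in(rmA)}, keep {ball_in(b3,rmD)}, require {robot_in(rmD)}
    → {ball_in(b3,rmD), robot_in(rmD)}
  through step 2 (drop(b3,rmD,left)): drop {ball_in(b3,rmD)}, keep {robot_in(rmD)}, require {carry(b3,left), robot_in(rmD)}
    → {carry(b3,left), robot_in(rmD)}
  through step 1 (go(rmA,rmD)): drop {robot_in(rmD)}, keep {carry(b3,left)}, require {robot_in(rmA)}
    → {carry(b3,left), robot_in(rmA)}

== RESULT ==
["carry(b3,left)", "robot_in(rmA)"]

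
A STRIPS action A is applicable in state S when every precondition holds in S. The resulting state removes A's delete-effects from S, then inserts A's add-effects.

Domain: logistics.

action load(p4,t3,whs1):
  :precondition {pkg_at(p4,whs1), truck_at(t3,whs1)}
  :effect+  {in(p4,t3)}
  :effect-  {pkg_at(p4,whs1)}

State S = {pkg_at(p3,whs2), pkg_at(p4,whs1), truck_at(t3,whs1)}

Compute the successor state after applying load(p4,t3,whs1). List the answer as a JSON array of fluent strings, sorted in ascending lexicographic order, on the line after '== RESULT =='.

Compute (S \ del) ∪ add:
  pre ⊆ S: {pkg_at(p4,whs1), truck_at(t3,whs1)} ⊆ S  — applicable
  S \ del = {pkg_at(p3,whs2), truck_at(t3,whs1)}
  ∪ add   = {in(p4,t3), pkg_at(p3,whs2), truck_at(t3,whs1)}

== RESULT ==
["in(p4,t3)", "pkg_at(p3,whs2)", "truck_at(t3,whs1)"]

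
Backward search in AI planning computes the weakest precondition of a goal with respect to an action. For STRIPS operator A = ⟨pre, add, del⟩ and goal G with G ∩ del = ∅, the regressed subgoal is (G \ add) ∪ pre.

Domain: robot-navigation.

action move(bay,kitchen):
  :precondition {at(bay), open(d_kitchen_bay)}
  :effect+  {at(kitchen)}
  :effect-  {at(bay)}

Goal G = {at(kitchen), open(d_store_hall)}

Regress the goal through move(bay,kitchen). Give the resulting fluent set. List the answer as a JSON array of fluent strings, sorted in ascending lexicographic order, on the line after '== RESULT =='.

Regress:
  G ∩ del = {}  (empty — regression defined)
  G \ add = {at(kitchen), open(d_store_hall)} \ {at(kitchen)} = {open(d_store_hall)}
  ∪ pre   = {open(d_store_hall)} ∪ {at(bay), open(d_kitchen_bay)}
          = {at(bay), open(d_kitchen_bay), open(d_store_hall)}

== RESULT ==
["at(bay)", "open(d_kitchen_bay)", "open(d_store_hall)"]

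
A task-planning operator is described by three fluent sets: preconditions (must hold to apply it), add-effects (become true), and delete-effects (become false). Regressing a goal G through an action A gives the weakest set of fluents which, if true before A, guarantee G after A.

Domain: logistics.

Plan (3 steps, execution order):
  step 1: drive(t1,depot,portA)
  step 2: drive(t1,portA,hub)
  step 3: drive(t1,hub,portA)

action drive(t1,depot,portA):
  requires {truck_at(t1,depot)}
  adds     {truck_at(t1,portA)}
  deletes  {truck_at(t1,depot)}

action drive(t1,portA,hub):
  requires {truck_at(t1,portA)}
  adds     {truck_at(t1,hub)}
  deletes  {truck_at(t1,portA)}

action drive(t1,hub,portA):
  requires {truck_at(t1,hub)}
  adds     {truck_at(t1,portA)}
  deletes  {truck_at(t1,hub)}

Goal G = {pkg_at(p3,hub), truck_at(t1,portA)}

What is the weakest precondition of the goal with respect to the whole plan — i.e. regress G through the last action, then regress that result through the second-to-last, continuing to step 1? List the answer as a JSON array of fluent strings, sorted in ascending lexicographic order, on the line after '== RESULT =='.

Work backward from the goal:
  through step 3 (drive(t1,hub,portA)): drop {truck_at(t1,portA)}, keep {pkg_at(p3,hub)}, require {truck_at(t1,hub)}
    → {pkg_at(p3,hub), truck_at(t1,hub)}
  through step 2 (drive(t1,portA,hub)): drop {truck_at(t1,hub)}, keep {pkg_at(p3,hub)}, require {truck_at(t1,portA)}
    → {pkg_at(p3,hub), truck_at(t1,portA)}
  through step 1 (drive(t1,depot,portA)): drop {truck_at(t1,portA)}, keep {pkg_at(p3,hub)}, require {truck_at(t1,depot)}
    → {pkg_at(p3,hub), truck_at(t1,depot)}

== RESULT ==
["pkg_at(p3,hub)", "truck_at(t1,depot)"]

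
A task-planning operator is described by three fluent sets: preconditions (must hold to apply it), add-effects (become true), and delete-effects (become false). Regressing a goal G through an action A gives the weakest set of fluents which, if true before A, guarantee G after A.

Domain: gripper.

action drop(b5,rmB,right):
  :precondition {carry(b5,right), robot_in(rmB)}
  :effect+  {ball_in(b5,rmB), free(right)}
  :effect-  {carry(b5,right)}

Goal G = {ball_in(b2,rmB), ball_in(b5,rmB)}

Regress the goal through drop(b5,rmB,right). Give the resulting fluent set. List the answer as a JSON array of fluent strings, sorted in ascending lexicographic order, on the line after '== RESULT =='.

Compute (G \ add) ∪ pre:
  G ∩ del = {}  (empty — regression defined)
  G \ add = {ball_in(b2,rmB), ball_in(b5,rmB)} \ {ball_in(b5,rmB), free(right)} = {ball_in(b2,rmB)}
  ∪ pre   = {ball_in(b2,rmB)} ∪ {carry(b5,right), robot_in(rmB)}
          = {ball_in(b2,rmB), carry(b5,right), robot_in(rmB)}

== RESULT ==
["ball_in(b2,rmB)", "carry(b5,right)", "robot_in(rmB)"]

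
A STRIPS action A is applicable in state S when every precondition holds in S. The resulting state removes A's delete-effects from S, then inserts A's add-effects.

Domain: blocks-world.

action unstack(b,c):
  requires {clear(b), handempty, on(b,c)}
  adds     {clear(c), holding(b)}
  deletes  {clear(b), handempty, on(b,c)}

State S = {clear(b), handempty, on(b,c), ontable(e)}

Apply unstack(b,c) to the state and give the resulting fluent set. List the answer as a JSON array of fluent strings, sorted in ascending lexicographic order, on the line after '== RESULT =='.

Compute (S \ del) ∪ add:
  pre ⊆ S: {clear(b), handempty, on(b,c)} ⊆ S  — applicable
  S \ del = {ontable(e)}
  ∪ add   = {clear(c), holding(b), ontable(e)}

== RESULT ==
["clear(c)", "holding(b)", "ontable(e)"]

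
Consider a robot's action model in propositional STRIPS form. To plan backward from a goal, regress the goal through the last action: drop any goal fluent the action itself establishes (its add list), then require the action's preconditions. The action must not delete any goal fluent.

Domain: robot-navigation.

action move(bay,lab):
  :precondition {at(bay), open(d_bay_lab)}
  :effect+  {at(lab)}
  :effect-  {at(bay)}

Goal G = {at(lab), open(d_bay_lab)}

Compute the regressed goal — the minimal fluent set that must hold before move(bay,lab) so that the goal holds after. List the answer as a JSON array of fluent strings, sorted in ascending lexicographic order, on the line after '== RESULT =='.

Compute (G \ add) ∪ pre:
  G ∩ del = {}  (empty — regression defined)
  G \ add = {at(lab), open(d_bay_lab)} \ {at(lab)} = {open(d_bay_lab)}
  ∪ pre   = {open(d_bay_lab)} ∪ {at(bay), open(d_bay_lab)}
          = {at(bay), open(d_bay_lab)}

== RESULT ==
["at(bay)", "open(d_bay_lab)"]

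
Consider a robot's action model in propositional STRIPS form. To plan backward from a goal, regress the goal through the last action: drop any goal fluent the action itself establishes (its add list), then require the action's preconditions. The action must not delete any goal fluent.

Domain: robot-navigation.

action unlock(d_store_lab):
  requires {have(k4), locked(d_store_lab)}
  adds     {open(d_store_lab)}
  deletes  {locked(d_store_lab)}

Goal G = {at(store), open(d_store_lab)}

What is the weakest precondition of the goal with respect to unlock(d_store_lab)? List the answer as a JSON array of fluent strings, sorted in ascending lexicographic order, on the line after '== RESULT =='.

Regress:
  G ∩ del = {}  (empty — regression defined)
  G \ add = {at(store), open(d_store_lab)} \ {open(d_store_lab)} = {at(store)}
  ∪ pre   = {at(store)} ∪ {have(k4), locked(d_store_lab)}
          = {at(store), have(k4), locked(d_store_lab)}

== RESULT ==
["at(store)", "have(k4)", "locked(d_store_lab)"]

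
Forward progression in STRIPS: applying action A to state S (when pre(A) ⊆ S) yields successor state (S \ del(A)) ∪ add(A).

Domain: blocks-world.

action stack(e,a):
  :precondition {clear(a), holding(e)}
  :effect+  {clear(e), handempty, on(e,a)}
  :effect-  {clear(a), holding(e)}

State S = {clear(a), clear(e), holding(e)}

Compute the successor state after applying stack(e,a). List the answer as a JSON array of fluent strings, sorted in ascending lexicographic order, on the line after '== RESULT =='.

Compute (S \ del) ∪ add:
  pre ⊆ S: {clear(a), holding(e)} ⊆ S  — applicable
  S \ del = {clear(e)}
  ∪ add   = {clear(e), handempty, on(e,a)}

== RESULT ==
["clear(e)", "handempty", "on(e,a)"]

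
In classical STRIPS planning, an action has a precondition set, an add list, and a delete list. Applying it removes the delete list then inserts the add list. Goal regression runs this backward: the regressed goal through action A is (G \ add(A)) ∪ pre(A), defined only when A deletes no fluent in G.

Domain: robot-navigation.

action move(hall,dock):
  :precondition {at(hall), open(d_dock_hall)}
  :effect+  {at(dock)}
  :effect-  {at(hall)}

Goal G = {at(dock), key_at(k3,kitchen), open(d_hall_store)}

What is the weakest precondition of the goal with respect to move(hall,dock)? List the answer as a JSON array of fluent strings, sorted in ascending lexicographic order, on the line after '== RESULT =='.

Compute (G \ add) ∪ pre:
  G ∩ del = {}  (empty — regression defined)
  G \ add = {at(dock), key_at(k3,kitchen), open(d_hall_store)} \ {at(dock)} = {key_at(k3,kitchen), open(d_hall_store)}
  ∪ pre   = {key_at(k3,kitchen), open(d_hall_store)} ∪ {at(hall), open(d_dock_hall)}
          = {at(hall), key_at(k3,kitchen), open(d_dock_hall), open(d_hall_store)}

== RESULT ==
["at(hall)", "key_at(k3,kitchen)", "open(d_dock_hall)", "open(d_hall_store)"]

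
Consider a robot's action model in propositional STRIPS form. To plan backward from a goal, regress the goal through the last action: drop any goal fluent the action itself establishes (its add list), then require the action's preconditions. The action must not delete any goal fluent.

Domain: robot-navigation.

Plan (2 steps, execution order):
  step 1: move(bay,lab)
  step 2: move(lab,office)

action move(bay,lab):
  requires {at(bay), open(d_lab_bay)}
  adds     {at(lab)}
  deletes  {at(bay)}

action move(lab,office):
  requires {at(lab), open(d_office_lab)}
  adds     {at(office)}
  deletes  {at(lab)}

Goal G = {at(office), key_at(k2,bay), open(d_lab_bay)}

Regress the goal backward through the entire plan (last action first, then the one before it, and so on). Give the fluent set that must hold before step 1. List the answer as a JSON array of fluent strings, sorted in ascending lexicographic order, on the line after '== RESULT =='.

Work backward from the goal:
  through step 2 (move(lab,office)): drop {at(office)}, keep {key_at(k2,bay), open(d_lab_bay)}, require {at(lab), open(d_office_lab)}
    → {at(lab), key_at(k2,bay), open(d_lab_bay), open(d_office_lab)}
  through step 1 (move(bay,lab)): drop {at(lab)}, keep {key_at(k2,bay), open(d_lab_bay), open(d_office_lab)}, require {at(bay), open(d_lab_bay)}
    → {at(bay), key_at(k2,bay), open(d_lab_bay), open(d_office_lab)}

== RESULT ==
["at(bay)", "key_at(k2,bay)", "open(d_lab_bay)", "open(d_office_lab)"]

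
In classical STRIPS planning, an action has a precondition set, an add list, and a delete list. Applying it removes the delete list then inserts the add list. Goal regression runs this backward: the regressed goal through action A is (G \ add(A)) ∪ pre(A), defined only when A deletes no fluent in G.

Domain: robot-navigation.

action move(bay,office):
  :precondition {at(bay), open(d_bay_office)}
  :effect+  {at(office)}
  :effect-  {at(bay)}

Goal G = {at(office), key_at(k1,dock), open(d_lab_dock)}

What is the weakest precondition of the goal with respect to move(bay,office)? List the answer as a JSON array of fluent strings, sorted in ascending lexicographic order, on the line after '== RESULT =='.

Regress:
  G ∩ del = {}  (empty — regression defined)
  G \ add = {at(office), key_at(k1,dock), open(d_lab_dock)} \ {at(office)} = {key_at(k1,dock), open(d_lab_dock)}
  ∪ pre   = {key_at(k1,dock), open(d_lab_dock)} ∪ {at(bay), open(d_bay_office)}
          = {at(bay), key_at(k1,dock), open(d_bay_office), open(d_lab_dock)}

== RESULT ==
["at(bay)", "key_at(k1,dock)", "open(d_bay_office)", "open(d_lab_dock)"]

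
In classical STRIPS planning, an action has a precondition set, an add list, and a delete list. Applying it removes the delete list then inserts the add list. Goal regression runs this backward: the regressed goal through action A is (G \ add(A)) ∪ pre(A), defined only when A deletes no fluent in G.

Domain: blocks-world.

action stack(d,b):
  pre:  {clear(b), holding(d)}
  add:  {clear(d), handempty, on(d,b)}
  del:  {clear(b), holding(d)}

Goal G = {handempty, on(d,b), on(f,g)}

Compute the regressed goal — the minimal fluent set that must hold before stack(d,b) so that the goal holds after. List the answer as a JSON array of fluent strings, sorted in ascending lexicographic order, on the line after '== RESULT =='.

Regress:
  G ∩ del = {}  (empty — regression defined)
  G \ add = {handempty, on(d,b), on(f,g)} \ {clear(d), handempty, on(d,b)} = {on(f,g)}
  ∪ pre   = {on(f,g)} ∪ {clear(b), holding(d)}
          = {clear(b), holding(d), on(f,g)}

== RESULT ==
["clear(b)", "holding(d)", "on(f,g)"]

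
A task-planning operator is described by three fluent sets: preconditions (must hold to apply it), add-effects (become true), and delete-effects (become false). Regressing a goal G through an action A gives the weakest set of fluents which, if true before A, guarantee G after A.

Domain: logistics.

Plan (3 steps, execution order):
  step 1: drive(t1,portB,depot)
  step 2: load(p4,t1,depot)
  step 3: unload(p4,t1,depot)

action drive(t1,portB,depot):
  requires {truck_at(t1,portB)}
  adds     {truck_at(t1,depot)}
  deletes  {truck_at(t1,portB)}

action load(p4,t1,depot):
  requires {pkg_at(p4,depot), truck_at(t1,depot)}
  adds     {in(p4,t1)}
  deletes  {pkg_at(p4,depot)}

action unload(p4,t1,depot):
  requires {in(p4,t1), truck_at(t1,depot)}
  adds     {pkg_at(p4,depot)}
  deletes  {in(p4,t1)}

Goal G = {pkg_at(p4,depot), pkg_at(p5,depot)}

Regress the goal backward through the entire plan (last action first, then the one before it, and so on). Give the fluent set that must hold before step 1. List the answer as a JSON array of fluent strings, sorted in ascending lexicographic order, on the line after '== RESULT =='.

Regress step by step:
  through step 3 (unload(p4,t1,depot)): drop {pkg_at(p4,depot)}, keep {pkg_at(p5,depot)}, require {in(p4,t1), truck_at(t1,depot)}
    → {in(p4,t1), pkg_at(p5,depot), truck_at(t1,depot)}
  through step 2 (load(p4,t1,depot)): drop {in(p4,t1)}, keep {pkg_at(p5,depot), truck_at(t1,depot)}, require {pkg_at(p4,depot), truck_at(t1,depot)}
    → {pkg_at(p4,depot), pkg_at(p5,depot), truck_at(t1,depot)}
  through step 1 (drive(t1,portB,depot)): drop {truck_at(t1,depot)}, keep {pkg_at(p4,depot), pkg_at(p5,depot)}, require {truck_at(t1,portB)}
    → {pkg_at(p4,depot), pkg_at(p5,depot), truck_at(t1,portB)}

== RESULT ==
["pkg_at(p4,depot)", "pkg_at(p5,depot)", "truck_at(t1,portB)"]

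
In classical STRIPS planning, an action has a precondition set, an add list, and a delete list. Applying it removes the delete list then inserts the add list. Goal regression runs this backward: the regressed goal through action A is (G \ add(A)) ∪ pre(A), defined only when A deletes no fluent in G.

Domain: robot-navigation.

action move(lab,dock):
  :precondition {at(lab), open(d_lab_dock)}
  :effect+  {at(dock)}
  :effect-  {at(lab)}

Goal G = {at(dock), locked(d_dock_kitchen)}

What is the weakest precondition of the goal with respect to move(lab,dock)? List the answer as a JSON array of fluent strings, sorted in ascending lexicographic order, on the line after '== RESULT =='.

Regress:
  G ∩ del = {}  (empty — regression defined)
  G \ add = {at(dock), locked(d_dock_kitchen)} \ {at(dock)} = {locked(d_dock_kitchen)}
  ∪ pre   = {locked(d_dock_kitchen)} ∪ {at(lab), open(d_lab_dock)}
          = {at(lab), locked(d_dock_kitchen), open(d_lab_dock)}

== RESULT ==
["at(lab)", "locked(d_dock_kitchen)", "open(d_lab_dock)"]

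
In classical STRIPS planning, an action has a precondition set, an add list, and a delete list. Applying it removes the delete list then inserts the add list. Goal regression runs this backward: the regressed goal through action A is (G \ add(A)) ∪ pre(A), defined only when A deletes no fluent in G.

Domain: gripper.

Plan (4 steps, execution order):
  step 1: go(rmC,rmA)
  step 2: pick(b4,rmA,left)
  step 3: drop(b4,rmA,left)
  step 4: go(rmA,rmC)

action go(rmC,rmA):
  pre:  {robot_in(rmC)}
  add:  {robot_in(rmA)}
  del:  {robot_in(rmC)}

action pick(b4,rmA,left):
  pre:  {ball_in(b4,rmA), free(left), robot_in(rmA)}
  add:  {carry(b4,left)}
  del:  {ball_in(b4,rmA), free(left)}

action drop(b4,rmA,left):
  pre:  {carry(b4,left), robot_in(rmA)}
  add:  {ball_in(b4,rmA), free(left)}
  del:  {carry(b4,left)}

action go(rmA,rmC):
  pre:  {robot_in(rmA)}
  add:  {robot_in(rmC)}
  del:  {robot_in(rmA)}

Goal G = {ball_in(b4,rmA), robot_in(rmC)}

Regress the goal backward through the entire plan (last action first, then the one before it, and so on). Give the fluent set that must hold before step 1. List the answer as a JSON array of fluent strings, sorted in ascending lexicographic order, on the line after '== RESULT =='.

Regress step by step:
  through step 4 (go(rmA,rmC)): drop {robot_in(rmC)}, keep {ball_in(b4,rmA)}, require {robot_in(rmA)}
    → {ball_in(b4,rmA), robot_in(rmA)}
  through step 3 (drop(b4,rmA,left)): drop {ball_in(b4,rmA)}, keep {robot_in(rmA)}, require {carry(b4,left), robot_in(rmA)}
    → {carry(b4,left), robot_in(rmA)}
  through step 2 (pick(b4,rmA,left)): drop {carry(b4,left)}, keep {robot_in(rmA)}, require {ball_in(b4,rmA), free(left), robot_in(rmA)}
    → {ball_in(b4,rmA), free(left), robot_in(rmA)}
  through step 1 (go(rmC,rmA)): drop {robot_in(rmA)}, keep {ball_in(b4,rmA), free(left)}, require {robot_in(rmC)}
    → {ball_in(b4,rmA), free(left), robot_in(rmC)}

== RESULT ==
["ball_in(b4,rmA)", "free(left)", "robot_in(rmC)"]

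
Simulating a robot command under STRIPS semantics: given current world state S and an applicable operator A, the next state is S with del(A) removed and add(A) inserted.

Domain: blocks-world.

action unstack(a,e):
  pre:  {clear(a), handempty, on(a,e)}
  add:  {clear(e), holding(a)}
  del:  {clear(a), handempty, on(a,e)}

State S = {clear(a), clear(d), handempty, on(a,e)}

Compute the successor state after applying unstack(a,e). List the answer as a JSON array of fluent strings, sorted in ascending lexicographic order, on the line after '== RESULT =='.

Compute (S \ del) ∪ add:
  pre ⊆ S: {clear(a), handempty, on(a,e)} ⊆ S  — applicable
  S \ del = {clear(d)}
  ∪ add   = {clear(d), clear(e), holding(a)}

== RESULT ==
["clear(d)", "clear(e)", "holding(a)"]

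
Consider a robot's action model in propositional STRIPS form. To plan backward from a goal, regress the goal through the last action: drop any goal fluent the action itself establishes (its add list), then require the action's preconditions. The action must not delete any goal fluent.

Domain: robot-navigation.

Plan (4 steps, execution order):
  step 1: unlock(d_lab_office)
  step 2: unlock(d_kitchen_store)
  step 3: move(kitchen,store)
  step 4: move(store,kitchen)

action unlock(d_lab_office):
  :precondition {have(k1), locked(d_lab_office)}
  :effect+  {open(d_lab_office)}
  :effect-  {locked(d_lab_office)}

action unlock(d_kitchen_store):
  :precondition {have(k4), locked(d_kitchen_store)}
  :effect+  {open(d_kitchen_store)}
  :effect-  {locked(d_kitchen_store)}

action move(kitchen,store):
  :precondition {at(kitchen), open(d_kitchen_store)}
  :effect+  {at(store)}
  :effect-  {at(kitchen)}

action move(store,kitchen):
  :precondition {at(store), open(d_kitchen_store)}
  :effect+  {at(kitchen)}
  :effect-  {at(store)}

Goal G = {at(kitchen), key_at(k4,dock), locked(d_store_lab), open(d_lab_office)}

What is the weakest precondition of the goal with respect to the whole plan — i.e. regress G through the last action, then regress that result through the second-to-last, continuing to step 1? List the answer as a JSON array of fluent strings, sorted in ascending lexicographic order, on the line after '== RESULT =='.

Work backward from the goal:
  through step 4 (move(store,kitchen)): drop {at(kitchen)}, keep {key_at(k4,dock), locked(d_store_lab), open(d_lab_office)}, require {at(store), open(d_kitchen_store)}
    → {at(store), key_at(k4,dock), locked(d_store_lab), open(d_kitchen_store), open(d_lab_office)}
  through step 3 (move(kitchen,store)): drop {at(store)}, keep {key_at(k4,dock), locked(d_store_lab), open(d_kitchen_store), open(d_lab_office)}, require {at(kitchen), open(d_kitchen_store)}
    → {at(kitchen), key_at(k4,dock), locked(d_store_lab), open(d_kitchen_store), open(d_lab_office)}
  through step 2 (unlock(d_kitchen_store)): drop {open(d_kitchen_store)}, keep {at(kitchen), key_at(k4,dock), locked(d_store_lab), open(d_lab_office)}, require {have(k4), locked(d_kitchen_store)}
    → {at(kitchen), have(k4), key_at(k4,dock), locked(d_kitchen_store), locked(d_store_lab), open(d_lab_office)}
  through step 1 (unlock(d_lab_office)): drop {open(d_lab_office)}, keep {at(kitchen), have(k4), key_at(k4,dock), locked(d_kitchen_store), locked(d_store_lab)}, require {have(k1), locked(d_lab_office)}
    → {at(kitchen), have(k1), have(k4), key_at(k4,dock), locked(d_kitchen_store), locked(d_lab_office), locked(d_store_lab)}

== RESULT ==
["at(kitchen)", "have(k1)", "have(k4)", "key_at(k4,dock)", "locked(d_kitchen_store)", "locked(d_lab_office)", "locked(d_store_lab)"]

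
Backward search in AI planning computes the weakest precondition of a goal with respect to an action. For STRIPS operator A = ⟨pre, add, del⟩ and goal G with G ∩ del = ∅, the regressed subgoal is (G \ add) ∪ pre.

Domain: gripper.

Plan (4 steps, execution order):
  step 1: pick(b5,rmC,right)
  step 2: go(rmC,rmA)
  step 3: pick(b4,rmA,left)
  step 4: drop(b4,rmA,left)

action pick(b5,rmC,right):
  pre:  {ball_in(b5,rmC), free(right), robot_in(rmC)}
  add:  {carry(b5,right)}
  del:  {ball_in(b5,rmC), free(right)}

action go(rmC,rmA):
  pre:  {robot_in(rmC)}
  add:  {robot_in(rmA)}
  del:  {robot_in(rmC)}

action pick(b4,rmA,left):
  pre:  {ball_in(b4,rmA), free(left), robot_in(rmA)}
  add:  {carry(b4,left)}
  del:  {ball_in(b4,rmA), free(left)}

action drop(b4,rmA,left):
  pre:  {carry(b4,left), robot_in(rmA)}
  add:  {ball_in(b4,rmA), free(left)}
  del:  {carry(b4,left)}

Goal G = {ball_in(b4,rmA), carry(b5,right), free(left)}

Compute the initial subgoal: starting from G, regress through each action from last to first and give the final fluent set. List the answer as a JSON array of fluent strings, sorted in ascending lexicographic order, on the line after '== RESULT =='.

Regress step by step:
  through step 4 (drop(b4,rmA,left)): drop {ball_in(b4,rmA), free(left)}, keep {carry(b5,right)}, require {carry(b4,left), robot_in(rmA)}
    → {carry(b4,left), carry(b5,right), robot_in(rmA)}
  through step 3 (pick(b4,rmA,left)): drop {carry(b4,left)}, keep {carry(b5,right), robot_in(rmA)}, require {ball_in(b4,rmA), free(left), robot_in(rmA)}
    → {ball_in(b4,rmA), carry(b5,right), free(left), robot_in(rmA)}
  through step 2 (go(rmC,rmA)): drop {robot_in(rmA)}, keep {ball_in(b4,rmA), carry(b5,right), free(left)}, require {robot_in(rmC)}
    → {ball_in(b4,rmA), carry(b5,right), free(left), robot_in(rmC)}
  through step 1 (pick(b5,rmC,right)): drop {carry(b5,right)}, keep {ball_in(b4,rmA), free(left), robot_in(rmC)}, require {ball_in(b5,rmC), free(right), robot_in(rmC)}
    → {ball_in(b4,rmA), ball_in(b5,rmC), free(left), free(right), robot_in(rmC)}

== RESULT ==
["ball_in(b4,rmA)", "ball_in(b5,rmC)", "free(left)", "free(right)", "robot_in(rmC)"]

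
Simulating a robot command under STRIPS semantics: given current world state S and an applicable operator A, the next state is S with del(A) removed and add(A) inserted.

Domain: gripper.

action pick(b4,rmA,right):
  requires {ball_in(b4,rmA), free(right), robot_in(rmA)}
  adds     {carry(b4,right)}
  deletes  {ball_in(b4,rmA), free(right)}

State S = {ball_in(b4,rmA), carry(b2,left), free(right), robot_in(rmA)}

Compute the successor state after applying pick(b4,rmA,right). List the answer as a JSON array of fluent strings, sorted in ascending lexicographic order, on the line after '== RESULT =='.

Compute (S \ del) ∪ add:
  pre ⊆ S: {ball_in(b4,rmA), free(right), robot_in(rmA)} ⊆ S  — applicable
  S \ del = {carry(b2,left), robot_in(rmA)}
  ∪ add   = {carry(b2,left), carry(b4,right), robot_in(rmA)}

== RESULT ==
["carry(b2,left)", "carry(b4,right)", "robot_in(rmA)"]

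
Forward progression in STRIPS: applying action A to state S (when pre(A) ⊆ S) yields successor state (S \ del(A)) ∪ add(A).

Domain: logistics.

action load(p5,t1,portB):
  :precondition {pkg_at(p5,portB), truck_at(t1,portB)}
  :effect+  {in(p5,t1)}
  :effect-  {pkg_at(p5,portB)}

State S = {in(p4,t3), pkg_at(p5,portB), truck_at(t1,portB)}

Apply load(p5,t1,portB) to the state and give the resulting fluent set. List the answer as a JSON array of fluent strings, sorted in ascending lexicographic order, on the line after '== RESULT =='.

Progress:
  pre ⊆ S: {pkg_at(p5,portB), truck_at(t1,portB)} ⊆ S  — applicable
  S \ del = {in(p4,t3), truck_at(t1,portB)}
  ∪ add   = {in(p4,t3), in(p5,t1), truck_at(t1,portB)}

== RESULT ==
["in(p4,t3)", "in(p5,t1)", "truck_at(t1,portB)"]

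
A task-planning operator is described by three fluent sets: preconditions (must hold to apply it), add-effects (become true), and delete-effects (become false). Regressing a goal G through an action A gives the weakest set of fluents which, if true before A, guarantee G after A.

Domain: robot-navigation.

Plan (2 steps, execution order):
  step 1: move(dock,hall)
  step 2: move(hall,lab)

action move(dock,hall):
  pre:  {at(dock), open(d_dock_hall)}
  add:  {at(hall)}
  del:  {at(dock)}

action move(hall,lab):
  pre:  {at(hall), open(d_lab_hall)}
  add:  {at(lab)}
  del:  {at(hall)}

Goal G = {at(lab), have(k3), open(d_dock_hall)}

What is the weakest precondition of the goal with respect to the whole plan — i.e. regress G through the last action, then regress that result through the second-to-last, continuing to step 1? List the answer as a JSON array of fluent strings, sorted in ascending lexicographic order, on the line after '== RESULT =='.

Regress step by step:
  through step 2 (move(hall,lab)): drop {at(lab)}, keep {have(k3), open(d_dock_hall)}, require {at(hall), open(d_lab_hall)}
    → {at(hall), have(k3), open(d_dock_hall), open(d_lab_hall)}
  through step 1 (move(dock,hall)): drop {at(hall)}, keep {have(k3), open(d_dock_hall), open(d_lab_hall)}, require {at(dock), open(d_dock_hall)}
    → {at(dock), have(k3), open(d_dock_hall), open(d_lab_hall)}

== RESULT ==
["at(dock)", "have(k3)", "open(d_dock_hall)", "open(d_lab_hall)"]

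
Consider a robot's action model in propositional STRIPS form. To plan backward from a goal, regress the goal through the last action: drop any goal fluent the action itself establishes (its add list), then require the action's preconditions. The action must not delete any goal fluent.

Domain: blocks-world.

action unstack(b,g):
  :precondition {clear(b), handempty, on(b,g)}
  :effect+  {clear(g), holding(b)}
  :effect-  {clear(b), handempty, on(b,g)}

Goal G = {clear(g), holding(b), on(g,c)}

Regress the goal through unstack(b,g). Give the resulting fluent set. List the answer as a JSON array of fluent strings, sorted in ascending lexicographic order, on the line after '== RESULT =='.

Compute (G \ add) ∪ pre:
  G ∩ del = {}  (empty — regression defined)
  G \ add = {clear(g), holding(b), on(g,c)} \ {clear(g), holding(b)} = {on(g,c)}
  ∪ pre   = {on(g,c)} ∪ {clear(b), handempty, on(b,g)}
          = {clear(b), handempty, on(b,g), on(g,c)}

== RESULT ==
["clear(b)", "handempty", "on(b,g)", "on(g,c)"]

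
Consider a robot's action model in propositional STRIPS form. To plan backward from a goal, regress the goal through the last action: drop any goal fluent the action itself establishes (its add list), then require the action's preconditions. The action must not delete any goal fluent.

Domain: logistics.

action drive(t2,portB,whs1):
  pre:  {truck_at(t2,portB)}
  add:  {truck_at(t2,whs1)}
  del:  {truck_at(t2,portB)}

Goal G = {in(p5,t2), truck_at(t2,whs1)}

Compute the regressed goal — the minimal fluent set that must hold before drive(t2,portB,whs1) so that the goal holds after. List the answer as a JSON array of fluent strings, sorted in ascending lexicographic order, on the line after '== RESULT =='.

Regress:
  G ∩ del = {}  (empty — regression defined)
  G \ add = {in(p5,t2), truck_at(t2,whs1)} \ {truck_at(t2,whs1)} = {in(p5,t2)}
  ∪ pre   = {in(p5,t2)} ∪ {truck_at(t2,portB)}
          = {in(p5,t2), truck_at(t2,portB)}

== RESULT ==
["in(p5,t2)", "truck_at(t2,portB)"]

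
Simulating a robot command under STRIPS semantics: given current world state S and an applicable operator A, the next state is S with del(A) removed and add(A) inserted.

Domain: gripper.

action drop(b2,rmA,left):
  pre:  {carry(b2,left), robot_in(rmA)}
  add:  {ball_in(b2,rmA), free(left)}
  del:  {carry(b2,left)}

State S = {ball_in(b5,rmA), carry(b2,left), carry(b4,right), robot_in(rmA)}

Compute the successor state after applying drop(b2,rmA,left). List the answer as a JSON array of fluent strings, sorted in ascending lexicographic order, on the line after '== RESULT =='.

Compute (S \ del) ∪ add:
  pre ⊆ S: {carry(b2,left), robot_in(rmA)} ⊆ S  — applicable
  S \ del = {ball_in(b5,rmA), carry(b4,right), robot_in(rmA)}
  ∪ add   = {ball_in(b2,rmA), ball_in(b5,rmA), carry(b4,right), free(left), robot_in(rmA)}

== RESULT ==
["ball_in(b2,rmA)", "ball_in(b5,rmA)", "carry(b4,right)", "free(left)", "robot_in(rmA)"]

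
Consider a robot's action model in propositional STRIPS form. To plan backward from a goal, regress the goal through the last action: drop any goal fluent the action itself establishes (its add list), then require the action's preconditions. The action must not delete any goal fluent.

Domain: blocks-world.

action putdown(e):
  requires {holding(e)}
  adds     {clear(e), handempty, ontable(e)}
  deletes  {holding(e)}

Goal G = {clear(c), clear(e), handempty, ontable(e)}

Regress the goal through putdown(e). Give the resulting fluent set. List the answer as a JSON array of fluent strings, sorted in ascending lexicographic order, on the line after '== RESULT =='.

Compute (G \ add) ∪ pre:
  G ∩ del = {}  (empty — regression defined)
  G \ add = {clear(c), clear(e), handempty, ontable(e)} \ {clear(e), handempty, ontable(e)} = {clear(c)}
  ∪ pre   = {clear(c)} ∪ {holding(e)}
          = {clear(c), holding(e)}

== RESULT ==
["clear(c)", "holding(e)"]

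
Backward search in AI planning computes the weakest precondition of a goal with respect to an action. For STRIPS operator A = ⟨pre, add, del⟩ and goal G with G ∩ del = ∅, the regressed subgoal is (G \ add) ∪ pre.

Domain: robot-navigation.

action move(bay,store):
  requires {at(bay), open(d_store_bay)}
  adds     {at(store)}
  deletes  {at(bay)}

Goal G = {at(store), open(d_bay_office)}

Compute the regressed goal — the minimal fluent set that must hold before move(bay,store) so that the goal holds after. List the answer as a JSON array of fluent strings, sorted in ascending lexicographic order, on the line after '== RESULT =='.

Compute (G \ add) ∪ pre:
  G ∩ del = {}  (empty — regression defined)
  G \ add = {at(store), open(d_bay_office)} \ {at(store)} = {open(d_bay_office)}
  ∪ pre   = {open(d_bay_office)} ∪ {at(bay), open(d_store_bay)}
          = {at(bay), open(d_bay_office), open(d_store_bay)}

== RESULT ==
["at(bay)", "open(d_bay_office)", "open(d_store_bay)"]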